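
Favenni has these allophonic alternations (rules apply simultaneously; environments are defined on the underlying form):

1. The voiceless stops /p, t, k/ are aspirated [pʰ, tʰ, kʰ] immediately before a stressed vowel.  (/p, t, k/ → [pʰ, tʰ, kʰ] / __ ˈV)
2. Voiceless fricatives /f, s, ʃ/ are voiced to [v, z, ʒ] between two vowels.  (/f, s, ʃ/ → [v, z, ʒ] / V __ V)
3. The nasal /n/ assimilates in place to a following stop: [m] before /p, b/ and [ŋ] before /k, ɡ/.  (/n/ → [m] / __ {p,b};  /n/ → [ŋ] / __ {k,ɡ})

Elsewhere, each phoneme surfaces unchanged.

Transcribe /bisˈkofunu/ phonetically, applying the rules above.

/b/ — not in any rule's target class → [b].
/i/ stays [i].
/s/ (between /i/ and /k/) is in the target of rule 2 but the environment (between two vowels) is not met → [s].
/k/ (between /s/ and /o/): immediately before a stressed vowel, so rule 1 applies → [kʰ].
/o/ (between /k/ and /f/): no rule targets it → [o].
/f/ (between /o/ and /u/): between two vowels, so rule 2 applies → [v].
/u/ (between /f/ and /n/) is unaffected → [u].
/n/ (between /u/ and /u/) fails the environment for rule 3, so it stays [n].
/u/ (word-final): no rule targets it → [u].

[bisˈkʰovunu]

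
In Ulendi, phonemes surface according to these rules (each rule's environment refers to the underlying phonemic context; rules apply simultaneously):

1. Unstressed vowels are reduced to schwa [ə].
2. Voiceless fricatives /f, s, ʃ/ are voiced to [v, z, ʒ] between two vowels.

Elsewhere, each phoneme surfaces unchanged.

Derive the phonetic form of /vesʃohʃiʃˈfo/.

/v/ — not in any rule's target class → [v].
/e/ meets the environment for rule 1 (in an unstressed syllable) → [ə].
/s/ (between /e/ and /ʃ/): rule 2 targets it, but not between two vowels → unchanged [s].
/ʃ/ (between /s/ and /o/): rule 2 targets it, but not between two vowels → unchanged [ʃ].
/o/ (between /ʃ/ and /h/) occurs in an unstressed syllable → [ə] by rule 1.
/h/ (between /o/ and /ʃ/) is unaffected → [h].
/ʃ/ (between /h/ and /i/) is in the target of rule 2 but the environment (between two vowels) is not met → [ʃ].
/i/ — between /ʃ/ and /ʃ/, in an unstressed syllable — surfaces as [ə] (rule 1).
/ʃ/ (between /i/ and /f/) fails the environment for rule 2, so it stays [ʃ].
/f/ (between /ʃ/ and /o/) is in the target of rule 2 but the environment (between two vowels) is not met → [f].
/o/ (word-final) fails the environment for rule 1, so it stays [o].

[vəsʃəhʃəʃˈfo]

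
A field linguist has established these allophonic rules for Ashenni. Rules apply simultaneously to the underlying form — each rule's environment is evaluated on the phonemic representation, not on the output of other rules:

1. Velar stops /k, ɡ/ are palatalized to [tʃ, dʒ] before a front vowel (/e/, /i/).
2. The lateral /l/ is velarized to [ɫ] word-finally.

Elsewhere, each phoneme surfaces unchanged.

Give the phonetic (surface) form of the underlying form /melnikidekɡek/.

[melnitʃidekdʒek]

/m/ (word-initial) is unaffected → [m].
/e/ — not in any rule's target class → [e].
/l/ (between /e/ and /n/) is in the target of rule 2 but the environment (word-finally) is not met → [l].
/n/ — not in any rule's target class → [n].
/i/ — not in any rule's target class → [i].
/k/ (between /i/ and /i/) occurs before a front vowel → [tʃ] by rule 1.
/i/ (between /k/ and /d/) is unaffected → [i].
/d/ (between /i/ and /e/) is unaffected → [d].
/e/ — not in any rule's target class → [e].
/k/ (between /e/ and /ɡ/) fails the environment for rule 1, so it stays [k].
/ɡ/ — between /k/ and /e/, before a front vowel — surfaces as [dʒ] (rule 1).
/e/ stays [e].
/k/ (word-final) fails the environment for rule 1, so it stays [k].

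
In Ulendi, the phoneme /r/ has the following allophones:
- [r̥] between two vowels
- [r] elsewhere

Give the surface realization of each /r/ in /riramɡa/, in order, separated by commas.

[r], [r̥]

Occurrence 1 (position 1): no conditioning environment matches → elsewhere allophone [r].
Occurrence 2 (position 3): between two vowels → [r̥].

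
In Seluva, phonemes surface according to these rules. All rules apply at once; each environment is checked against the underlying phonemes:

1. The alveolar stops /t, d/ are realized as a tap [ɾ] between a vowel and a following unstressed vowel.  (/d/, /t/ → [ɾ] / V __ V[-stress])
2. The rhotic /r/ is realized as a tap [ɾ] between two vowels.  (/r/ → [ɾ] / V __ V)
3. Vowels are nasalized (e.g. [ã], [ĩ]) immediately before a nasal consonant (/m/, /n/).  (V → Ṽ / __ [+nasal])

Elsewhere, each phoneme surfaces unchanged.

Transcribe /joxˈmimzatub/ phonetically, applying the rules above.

/j/ (word-initial) is unaffected → [j].
/o/ — between /j/ and /x/; rule 3 does not apply here → [o].
/x/ — not in any rule's target class → [x].
/m/ stays [m].
/i/ — between /m/ and /m/, before a nasal consonant — surfaces as [ĩ] (rule 3).
/m/ stays [m].
/z/ (between /m/ and /a/) is unaffected → [z].
/a/ (between /z/ and /t/) is in the target of rule 3 but the environment (before a nasal consonant) is not met → [a].
/t/ (between /a/ and /u/) occurs between a vowel and a following unstressed vowel → [ɾ] by rule 1.
/u/ (between /t/ and /b/) is in the target of rule 3 but the environment (before a nasal consonant) is not met → [u].
/b/ (word-final): no rule targets it → [b].

[joxˈmĩmzaɾub]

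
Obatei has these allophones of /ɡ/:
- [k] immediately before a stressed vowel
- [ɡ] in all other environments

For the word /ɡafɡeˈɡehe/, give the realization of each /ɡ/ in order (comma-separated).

Occurrence 1 (position 1): no conditioning environment matches → elsewhere allophone [ɡ].
Occurrence 2 (position 4): no conditioning environment matches → elsewhere allophone [ɡ].
Occurrence 3 (position 6): immediately before a stressed vowel → [k].

[ɡ], [ɡ], [k]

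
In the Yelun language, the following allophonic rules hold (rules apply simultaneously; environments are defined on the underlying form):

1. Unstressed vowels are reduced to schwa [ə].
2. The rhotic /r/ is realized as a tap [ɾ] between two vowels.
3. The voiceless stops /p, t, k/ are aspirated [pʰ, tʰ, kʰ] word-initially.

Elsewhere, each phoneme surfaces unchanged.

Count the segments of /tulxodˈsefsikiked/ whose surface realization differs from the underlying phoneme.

6

Segments that undergo a rule: /t/ → [tʰ] (rule 3); /u/ → [ə] (rule 1); /o/ → [ə] (rule 1); /i/ → [ə] (rule 1); /i/ → [ə] (rule 1); /e/ → [ə] (rule 1).
All other segments surface unchanged.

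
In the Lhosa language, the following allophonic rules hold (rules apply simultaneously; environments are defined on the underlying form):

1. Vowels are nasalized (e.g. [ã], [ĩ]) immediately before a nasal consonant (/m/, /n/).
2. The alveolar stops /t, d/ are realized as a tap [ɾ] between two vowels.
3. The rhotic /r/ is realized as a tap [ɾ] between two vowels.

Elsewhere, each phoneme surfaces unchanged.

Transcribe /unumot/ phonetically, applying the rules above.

[ũnũmot]

/u/ (word-initial) occurs before a nasal consonant → [ũ] by rule 1.
/u/ (between /n/ and /m/): before a nasal consonant, so rule 1 applies → [ũ].
/o/ — between /m/ and /t/; rule 1 does not apply here → [o].
/t/ (word-final) fails the environment for rule 2, so it stays [t].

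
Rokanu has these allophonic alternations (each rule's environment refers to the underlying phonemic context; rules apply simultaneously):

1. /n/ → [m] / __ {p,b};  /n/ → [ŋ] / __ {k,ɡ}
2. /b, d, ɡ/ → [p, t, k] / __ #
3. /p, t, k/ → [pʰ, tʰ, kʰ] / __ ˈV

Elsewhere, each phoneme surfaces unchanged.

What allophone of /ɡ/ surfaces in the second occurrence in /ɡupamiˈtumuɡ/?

/ɡ/ meets the environment for rule 2 (word-finally) → [k].

[k]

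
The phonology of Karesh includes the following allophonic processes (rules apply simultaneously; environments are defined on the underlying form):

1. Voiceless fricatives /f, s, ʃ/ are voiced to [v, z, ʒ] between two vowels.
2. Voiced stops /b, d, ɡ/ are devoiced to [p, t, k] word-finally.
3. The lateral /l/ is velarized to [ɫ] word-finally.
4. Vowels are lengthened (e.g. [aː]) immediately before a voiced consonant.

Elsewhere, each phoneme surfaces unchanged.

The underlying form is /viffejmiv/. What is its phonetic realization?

[viffeːjmiːv]

/v/ (word-initial): no rule targets it → [v].
/i/ (between /v/ and /f/) fails the environment for rule 4, so it stays [i].
/f/ (between /i/ and /f/) is in the target of rule 1 but the environment (between two vowels) is not met → [f].
/f/ (between /f/ and /e/) fails the environment for rule 1, so it stays [f].
/e/ (between /f/ and /j/): before a voiced consonant, so rule 4 applies → [eː].
/j/ (between /e/ and /m/) is unaffected → [j].
/m/ (between /j/ and /i/) is unaffected → [m].
Rule 4 applies to /i/ (between /m/ and /v/: before a voiced consonant) → [iː].
/v/ (word-final): no rule targets it → [v].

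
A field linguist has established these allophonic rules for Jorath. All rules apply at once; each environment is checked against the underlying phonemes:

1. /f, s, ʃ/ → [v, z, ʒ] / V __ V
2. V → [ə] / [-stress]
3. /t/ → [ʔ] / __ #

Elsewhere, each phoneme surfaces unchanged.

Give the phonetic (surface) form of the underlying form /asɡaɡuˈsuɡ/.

[əsɡəɡəˈzuɡ]

/a/ meets the environment for rule 2 (in an unstressed syllable) → [ə].
/s/ (between /a/ and /ɡ/) fails the environment for rule 1, so it stays [s].
/ɡ/ (between /s/ and /a/): no rule targets it → [ɡ].
/a/ — between /ɡ/ and /ɡ/, in an unstressed syllable — surfaces as [ə] (rule 2).
/ɡ/ (between /a/ and /u/) is unaffected → [ɡ].
/u/ — between /ɡ/ and /s/, in an unstressed syllable — surfaces as [ə] (rule 2).
/s/ meets the environment for rule 1 (between two vowels) → [z].
/u/ (between /s/ and /ɡ/) fails the environment for rule 2, so it stays [u].
/ɡ/ stays [ɡ].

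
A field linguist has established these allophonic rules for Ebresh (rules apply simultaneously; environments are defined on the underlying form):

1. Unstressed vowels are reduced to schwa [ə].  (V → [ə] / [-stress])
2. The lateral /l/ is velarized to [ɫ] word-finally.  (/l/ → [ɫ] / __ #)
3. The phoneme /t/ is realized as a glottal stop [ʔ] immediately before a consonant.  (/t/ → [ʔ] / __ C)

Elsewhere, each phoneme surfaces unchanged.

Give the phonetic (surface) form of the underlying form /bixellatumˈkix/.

[bəxəllətəmˈkix]

/b/ (word-initial): no rule targets it → [b].
/i/ meets the environment for rule 1 (in an unstressed syllable) → [ə].
/x/ (between /i/ and /e/) is unaffected → [x].
/e/ (between /x/ and /l/): in an unstressed syllable, so rule 1 applies → [ə].
/l/ — between /e/ and /l/; rule 2 does not apply here → [l].
/l/ (between /l/ and /a/): rule 2 targets it, but not word-finally → unchanged [l].
Rule 1 applies to /a/ (between /l/ and /t/: in an unstressed syllable) → [ə].
/t/ (between /a/ and /u/) fails the environment for rule 3, so it stays [t].
Rule 1 applies to /u/ (between /t/ and /m/: in an unstressed syllable) → [ə].
/m/ (between /u/ and /k/): no rule targets it → [m].
/k/ — not in any rule's target class → [k].
/i/ — between /k/ and /x/; rule 1 does not apply here → [i].
/x/ — not in any rule's target class → [x].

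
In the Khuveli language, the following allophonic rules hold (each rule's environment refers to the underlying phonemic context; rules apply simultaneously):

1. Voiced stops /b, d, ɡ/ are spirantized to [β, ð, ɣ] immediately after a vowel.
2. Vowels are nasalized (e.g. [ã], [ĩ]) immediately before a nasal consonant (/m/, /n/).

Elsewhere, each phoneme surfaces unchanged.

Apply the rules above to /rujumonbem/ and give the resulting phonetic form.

/u/ (between /r/ and /j/): rule 2 targets it, but not before a nasal consonant → unchanged [u].
/u/ — between /j/ and /m/, before a nasal consonant — surfaces as [ũ] (rule 2).
/o/ (between /m/ and /n/) occurs before a nasal consonant → [õ] by rule 2.
/b/ (between /n/ and /e/): rule 1 targets it, but not immediately after a vowel → unchanged [b].
Rule 2 applies to /e/ (between /b/ and /m/: before a nasal consonant) → [ẽ].

[rujũmõnbẽm]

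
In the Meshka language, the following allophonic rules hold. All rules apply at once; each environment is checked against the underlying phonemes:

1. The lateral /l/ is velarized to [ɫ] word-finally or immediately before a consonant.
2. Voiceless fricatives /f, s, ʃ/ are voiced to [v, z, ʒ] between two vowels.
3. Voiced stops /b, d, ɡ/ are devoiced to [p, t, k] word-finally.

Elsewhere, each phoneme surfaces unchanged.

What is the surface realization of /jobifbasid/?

/j/ — not in any rule's target class → [j].
/o/ stays [o].
/b/ (between /o/ and /i/): rule 3 targets it, but not word-finally → unchanged [b].
/i/ stays [i].
/f/ — between /i/ and /b/; rule 2 does not apply here → [f].
/b/ (between /f/ and /a/) fails the environment for rule 3, so it stays [b].
/a/ — not in any rule's target class → [a].
/s/ meets the environment for rule 2 (between two vowels) → [z].
/i/ (between /s/ and /d/): no rule targets it → [i].
Rule 3 applies to /d/ (word-final: word-finally) → [t].

[jobifbazit]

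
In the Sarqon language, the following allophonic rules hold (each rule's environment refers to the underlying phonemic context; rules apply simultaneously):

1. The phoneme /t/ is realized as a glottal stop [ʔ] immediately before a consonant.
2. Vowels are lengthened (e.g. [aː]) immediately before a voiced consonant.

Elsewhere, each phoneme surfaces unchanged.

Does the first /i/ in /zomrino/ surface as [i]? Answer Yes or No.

/i/ meets the environment for rule 2 (before a voiced consonant) → [iː].
The actual realization is [iː], not [i].

No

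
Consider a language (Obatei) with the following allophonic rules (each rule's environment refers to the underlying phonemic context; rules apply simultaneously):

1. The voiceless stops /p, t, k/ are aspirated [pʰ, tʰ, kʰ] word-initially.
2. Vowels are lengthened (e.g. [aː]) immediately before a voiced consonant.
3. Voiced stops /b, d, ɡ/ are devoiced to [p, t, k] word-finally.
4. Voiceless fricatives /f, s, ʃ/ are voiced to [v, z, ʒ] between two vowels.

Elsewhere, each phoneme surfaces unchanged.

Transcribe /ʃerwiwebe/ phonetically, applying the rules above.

[ʃeːrwiːweːbe]

/ʃ/ (word-initial) is in the target of rule 4 but the environment (between two vowels) is not met → [ʃ].
/e/ — between /ʃ/ and /r/, before a voiced consonant — surfaces as [eː] (rule 2).
/r/ stays [r].
/w/ (between /r/ and /i/): no rule targets it → [w].
/i/ meets the environment for rule 2 (before a voiced consonant) → [iː].
/w/ (between /i/ and /e/) is unaffected → [w].
/e/ (between /w/ and /b/): before a voiced consonant, so rule 2 applies → [eː].
/b/ (between /e/ and /e/) fails the environment for rule 3, so it stays [b].
/e/ (word-final) fails the environment for rule 2, so it stays [e].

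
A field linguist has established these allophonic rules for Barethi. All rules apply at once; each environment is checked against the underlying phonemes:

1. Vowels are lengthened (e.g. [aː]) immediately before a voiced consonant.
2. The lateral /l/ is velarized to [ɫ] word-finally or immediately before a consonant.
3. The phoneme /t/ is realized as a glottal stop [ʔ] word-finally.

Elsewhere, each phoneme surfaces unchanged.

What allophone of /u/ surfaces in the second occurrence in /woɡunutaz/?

[u]

/u/ (between /n/ and /t/) is in the target of rule 1 but the environment (before a voiced consonant) is not met → [u].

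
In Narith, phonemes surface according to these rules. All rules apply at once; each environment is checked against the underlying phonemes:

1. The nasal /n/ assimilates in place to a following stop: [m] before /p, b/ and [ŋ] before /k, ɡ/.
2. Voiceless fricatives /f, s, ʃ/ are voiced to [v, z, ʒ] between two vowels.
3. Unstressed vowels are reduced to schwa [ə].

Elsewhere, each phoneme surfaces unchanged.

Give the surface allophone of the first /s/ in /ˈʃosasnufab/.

/s/ (between /o/ and /a/): between two vowels, so rule 2 applies → [z].

[z]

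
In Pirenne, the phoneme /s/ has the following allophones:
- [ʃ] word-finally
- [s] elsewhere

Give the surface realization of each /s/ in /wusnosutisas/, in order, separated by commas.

[s], [s], [s], [ʃ]

Occurrence 1 (position 3): no conditioning environment matches → elsewhere allophone [s].
Occurrence 2 (position 6): no conditioning environment matches → elsewhere allophone [s].
Occurrence 3 (position 10): no conditioning environment matches → elsewhere allophone [s].
Occurrence 4 (position 12): word-finally → [ʃ].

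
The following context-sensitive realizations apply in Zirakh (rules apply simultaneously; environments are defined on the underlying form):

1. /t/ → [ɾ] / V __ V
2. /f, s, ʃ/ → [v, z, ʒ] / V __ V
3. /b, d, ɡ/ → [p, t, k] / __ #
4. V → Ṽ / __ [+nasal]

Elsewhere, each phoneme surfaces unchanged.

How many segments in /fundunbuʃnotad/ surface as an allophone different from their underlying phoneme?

Segments that undergo a rule: /u/ → [ũ] (rule 4); /u/ → [ũ] (rule 4); /t/ → [ɾ] (rule 1); /d/ → [t] (rule 3).
All other segments surface unchanged.

4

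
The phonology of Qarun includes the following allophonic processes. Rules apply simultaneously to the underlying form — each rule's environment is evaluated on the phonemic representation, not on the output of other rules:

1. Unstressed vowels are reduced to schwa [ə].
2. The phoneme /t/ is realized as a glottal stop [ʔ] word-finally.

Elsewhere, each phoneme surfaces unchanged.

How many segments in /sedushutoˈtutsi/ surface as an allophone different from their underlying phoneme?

Segments that undergo a rule: /e/ → [ə] (rule 1); /u/ → [ə] (rule 1); /u/ → [ə] (rule 1); /o/ → [ə] (rule 1); /i/ → [ə] (rule 1).
All other segments surface unchanged.

5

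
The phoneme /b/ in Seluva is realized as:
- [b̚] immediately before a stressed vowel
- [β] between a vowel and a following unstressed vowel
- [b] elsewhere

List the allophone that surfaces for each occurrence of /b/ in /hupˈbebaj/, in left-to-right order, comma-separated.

Occurrence 1 (position 4): immediately before a stressed vowel → [b̚].
Occurrence 2 (position 6): between a vowel and a following unstressed vowel → [β].

[b̚], [β]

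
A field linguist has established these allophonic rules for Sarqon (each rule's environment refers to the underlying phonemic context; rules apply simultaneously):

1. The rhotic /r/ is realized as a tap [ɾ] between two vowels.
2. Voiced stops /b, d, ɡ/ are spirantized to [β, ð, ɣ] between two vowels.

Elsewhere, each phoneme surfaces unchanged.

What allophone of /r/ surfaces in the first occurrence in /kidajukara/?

[ɾ]

Rule 1 applies to /r/ (between /a/ and /a/: between two vowels) → [ɾ].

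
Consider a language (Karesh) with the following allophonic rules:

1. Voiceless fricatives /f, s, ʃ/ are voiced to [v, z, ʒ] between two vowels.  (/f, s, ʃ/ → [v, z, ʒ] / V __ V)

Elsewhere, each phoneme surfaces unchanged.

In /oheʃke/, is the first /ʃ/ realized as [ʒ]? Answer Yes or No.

/ʃ/ (between /e/ and /k/): rule 1 targets it, but not between two vowels → unchanged [ʃ].
The actual realization is [ʃ], not [ʒ].

No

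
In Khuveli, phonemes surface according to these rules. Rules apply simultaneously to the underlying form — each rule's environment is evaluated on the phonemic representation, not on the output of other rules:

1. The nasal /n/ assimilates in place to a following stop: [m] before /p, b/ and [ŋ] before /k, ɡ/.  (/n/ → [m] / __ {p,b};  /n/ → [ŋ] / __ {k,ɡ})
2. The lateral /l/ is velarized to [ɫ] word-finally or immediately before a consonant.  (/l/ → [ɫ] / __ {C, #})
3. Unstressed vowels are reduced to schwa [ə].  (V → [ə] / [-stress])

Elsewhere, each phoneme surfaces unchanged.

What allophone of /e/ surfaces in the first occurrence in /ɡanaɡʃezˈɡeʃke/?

Rule 3 applies to /e/ (between /ʃ/ and /z/: in an unstressed syllable) → [ə].

[ə]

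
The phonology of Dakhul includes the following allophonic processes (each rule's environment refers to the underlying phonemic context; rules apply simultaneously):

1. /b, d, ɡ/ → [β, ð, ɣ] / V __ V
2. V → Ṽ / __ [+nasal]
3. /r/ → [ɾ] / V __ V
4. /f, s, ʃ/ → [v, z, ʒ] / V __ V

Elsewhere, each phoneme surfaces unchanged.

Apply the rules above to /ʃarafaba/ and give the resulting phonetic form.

[ʃaɾavaβa]

/ʃ/ — word-initial; rule 4 does not apply here → [ʃ].
/a/ — between /ʃ/ and /r/; rule 2 does not apply here → [a].
Rule 3 applies to /r/ (between /a/ and /a/: between two vowels) → [ɾ].
/a/ (between /r/ and /f/) fails the environment for rule 2, so it stays [a].
Rule 4 applies to /f/ (between /a/ and /a/: between two vowels) → [v].
/a/ (between /f/ and /b/) fails the environment for rule 2, so it stays [a].
/b/ (between /a/ and /a/): between two vowels, so rule 1 applies → [β].
/a/ (word-final) fails the environment for rule 2, so it stays [a].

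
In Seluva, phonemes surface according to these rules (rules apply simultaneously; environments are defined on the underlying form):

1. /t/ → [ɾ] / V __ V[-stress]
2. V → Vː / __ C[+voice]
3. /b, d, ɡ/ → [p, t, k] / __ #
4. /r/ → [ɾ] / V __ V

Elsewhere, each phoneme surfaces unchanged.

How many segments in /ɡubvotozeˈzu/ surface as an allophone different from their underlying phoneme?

Segments that undergo a rule: /u/ → [uː] (rule 2); /t/ → [ɾ] (rule 1); /o/ → [oː] (rule 2); /e/ → [eː] (rule 2).
All other segments surface unchanged.

4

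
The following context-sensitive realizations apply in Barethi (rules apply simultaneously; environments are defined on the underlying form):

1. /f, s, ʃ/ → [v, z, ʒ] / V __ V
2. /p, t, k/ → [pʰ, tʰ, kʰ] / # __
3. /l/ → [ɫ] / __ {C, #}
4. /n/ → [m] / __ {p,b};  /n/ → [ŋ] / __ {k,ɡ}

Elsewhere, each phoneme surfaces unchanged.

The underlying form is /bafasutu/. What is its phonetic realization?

/b/ stays [b].
/a/ stays [a].
/f/ (between /a/ and /a/) occurs between two vowels → [v] by rule 1.
/a/ (between /f/ and /s/): no rule targets it → [a].
Rule 1 applies to /s/ (between /a/ and /u/: between two vowels) → [z].
/u/ — not in any rule's target class → [u].
/t/ (between /u/ and /u/): rule 2 targets it, but not word-initially → unchanged [t].
/u/ stays [u].

[bavazutu]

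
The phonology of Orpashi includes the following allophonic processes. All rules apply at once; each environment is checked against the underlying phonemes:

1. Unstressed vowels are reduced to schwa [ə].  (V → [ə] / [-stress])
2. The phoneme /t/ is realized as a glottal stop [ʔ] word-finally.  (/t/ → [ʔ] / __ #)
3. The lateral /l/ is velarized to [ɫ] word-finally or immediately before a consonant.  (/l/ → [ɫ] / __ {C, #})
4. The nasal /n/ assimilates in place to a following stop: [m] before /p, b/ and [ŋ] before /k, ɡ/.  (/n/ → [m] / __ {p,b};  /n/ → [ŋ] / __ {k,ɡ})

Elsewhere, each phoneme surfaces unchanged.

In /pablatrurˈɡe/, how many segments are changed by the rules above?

3

Segments that undergo a rule: /a/ → [ə] (rule 1); /a/ → [ə] (rule 1); /u/ → [ə] (rule 1).
All other segments surface unchanged.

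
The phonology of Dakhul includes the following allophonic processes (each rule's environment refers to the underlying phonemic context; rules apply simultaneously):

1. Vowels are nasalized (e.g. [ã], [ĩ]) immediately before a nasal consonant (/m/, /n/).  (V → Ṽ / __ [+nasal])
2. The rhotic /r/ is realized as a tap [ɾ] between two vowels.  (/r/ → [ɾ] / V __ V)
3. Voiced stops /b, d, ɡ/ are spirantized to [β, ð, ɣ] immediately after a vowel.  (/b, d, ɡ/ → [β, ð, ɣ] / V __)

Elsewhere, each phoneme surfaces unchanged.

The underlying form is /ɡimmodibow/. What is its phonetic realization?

/ɡ/ (word-initial) fails the environment for rule 3, so it stays [ɡ].
Rule 1 applies to /i/ (between /ɡ/ and /m/: before a nasal consonant) → [ĩ].
/m/ stays [m].
/m/ (between /m/ and /o/): no rule targets it → [m].
/o/ — between /m/ and /d/; rule 1 does not apply here → [o].
Rule 3 applies to /d/ (between /o/ and /i/: immediately after a vowel) → [ð].
/i/ — between /d/ and /b/; rule 1 does not apply here → [i].
/b/ — between /i/ and /o/, immediately after a vowel — surfaces as [β] (rule 3).
/o/ — between /b/ and /w/; rule 1 does not apply here → [o].
/w/ — not in any rule's target class → [w].

[ɡĩmmoðiβow]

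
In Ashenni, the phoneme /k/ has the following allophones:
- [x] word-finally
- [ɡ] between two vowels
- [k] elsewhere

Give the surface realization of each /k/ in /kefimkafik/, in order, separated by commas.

Occurrence 1 (position 1): no conditioning environment matches → elsewhere allophone [k].
Occurrence 2 (position 6): no conditioning environment matches → elsewhere allophone [k].
Occurrence 3 (position 10): word-finally → [x].

[k], [k], [x]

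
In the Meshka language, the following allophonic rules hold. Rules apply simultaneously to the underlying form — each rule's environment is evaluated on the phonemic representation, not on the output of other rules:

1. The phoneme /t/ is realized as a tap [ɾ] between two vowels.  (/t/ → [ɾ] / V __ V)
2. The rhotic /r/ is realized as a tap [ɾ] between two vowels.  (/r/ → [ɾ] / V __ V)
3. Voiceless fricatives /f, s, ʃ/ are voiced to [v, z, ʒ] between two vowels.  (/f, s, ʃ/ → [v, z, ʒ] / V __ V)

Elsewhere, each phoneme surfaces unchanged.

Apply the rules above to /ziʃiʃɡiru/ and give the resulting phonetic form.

/z/ (word-initial) is unaffected → [z].
/i/ stays [i].
Rule 3 applies to /ʃ/ (between /i/ and /i/: between two vowels) → [ʒ].
/i/ (between /ʃ/ and /ʃ/) is unaffected → [i].
/ʃ/ (between /i/ and /ɡ/) is in the target of rule 3 but the environment (between two vowels) is not met → [ʃ].
/ɡ/ (between /ʃ/ and /i/) is unaffected → [ɡ].
/i/ — not in any rule's target class → [i].
Rule 2 applies to /r/ (between /i/ and /u/: between two vowels) → [ɾ].
/u/ (word-final): no rule targets it → [u].

[ziʒiʃɡiɾu]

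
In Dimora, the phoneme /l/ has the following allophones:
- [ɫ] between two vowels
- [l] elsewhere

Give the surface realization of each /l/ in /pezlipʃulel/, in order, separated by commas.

Occurrence 1 (position 4): no conditioning environment matches → elsewhere allophone [l].
Occurrence 2 (position 9): between two vowels → [ɫ].
Occurrence 3 (position 11): no conditioning environment matches → elsewhere allophone [l].

[l], [ɫ], [l]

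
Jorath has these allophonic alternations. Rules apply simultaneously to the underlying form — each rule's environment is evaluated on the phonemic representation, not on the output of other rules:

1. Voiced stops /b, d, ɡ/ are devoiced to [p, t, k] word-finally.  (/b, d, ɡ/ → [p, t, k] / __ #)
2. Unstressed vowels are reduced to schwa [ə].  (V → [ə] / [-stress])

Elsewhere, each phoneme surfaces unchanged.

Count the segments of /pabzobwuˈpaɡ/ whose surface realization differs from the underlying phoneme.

Segments that undergo a rule: /a/ → [ə] (rule 2); /o/ → [ə] (rule 2); /u/ → [ə] (rule 2); /ɡ/ → [k] (rule 1).
All other segments surface unchanged.

4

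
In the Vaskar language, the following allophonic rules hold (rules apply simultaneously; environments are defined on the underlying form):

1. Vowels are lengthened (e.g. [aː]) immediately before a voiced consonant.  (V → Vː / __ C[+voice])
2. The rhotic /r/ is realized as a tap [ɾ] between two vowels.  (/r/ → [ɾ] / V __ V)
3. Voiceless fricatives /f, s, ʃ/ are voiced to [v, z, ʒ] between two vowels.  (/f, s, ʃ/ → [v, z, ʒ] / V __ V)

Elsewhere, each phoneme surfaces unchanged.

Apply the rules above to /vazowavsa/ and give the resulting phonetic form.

/v/ stays [v].
Rule 1 applies to /a/ (between /v/ and /z/: before a voiced consonant) → [aː].
/z/ — not in any rule's target class → [z].
Rule 1 applies to /o/ (between /z/ and /w/: before a voiced consonant) → [oː].
/w/ — not in any rule's target class → [w].
Rule 1 applies to /a/ (between /w/ and /v/: before a voiced consonant) → [aː].
/v/ (between /a/ and /s/) is unaffected → [v].
/s/ — between /v/ and /a/; rule 3 does not apply here → [s].
/a/ (word-final) fails the environment for rule 1, so it stays [a].

[vaːzoːwaːvsa]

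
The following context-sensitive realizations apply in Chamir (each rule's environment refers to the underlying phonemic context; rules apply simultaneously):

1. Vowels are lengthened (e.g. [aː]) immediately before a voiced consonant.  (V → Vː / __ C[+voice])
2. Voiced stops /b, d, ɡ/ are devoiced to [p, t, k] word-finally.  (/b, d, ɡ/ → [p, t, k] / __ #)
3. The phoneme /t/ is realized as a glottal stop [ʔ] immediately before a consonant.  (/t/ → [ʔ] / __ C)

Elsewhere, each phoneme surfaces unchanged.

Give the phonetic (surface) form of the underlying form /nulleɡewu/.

/n/ (word-initial): no rule targets it → [n].
/u/ (between /n/ and /l/): before a voiced consonant, so rule 1 applies → [uː].
/l/ — not in any rule's target class → [l].
/l/ stays [l].
/e/ meets the environment for rule 1 (before a voiced consonant) → [eː].
/ɡ/ (between /e/ and /e/) fails the environment for rule 2, so it stays [ɡ].
/e/ meets the environment for rule 1 (before a voiced consonant) → [eː].
/w/ stays [w].
/u/ (word-final): rule 1 targets it, but not before a voiced consonant → unchanged [u].

[nuːlleːɡeːwu]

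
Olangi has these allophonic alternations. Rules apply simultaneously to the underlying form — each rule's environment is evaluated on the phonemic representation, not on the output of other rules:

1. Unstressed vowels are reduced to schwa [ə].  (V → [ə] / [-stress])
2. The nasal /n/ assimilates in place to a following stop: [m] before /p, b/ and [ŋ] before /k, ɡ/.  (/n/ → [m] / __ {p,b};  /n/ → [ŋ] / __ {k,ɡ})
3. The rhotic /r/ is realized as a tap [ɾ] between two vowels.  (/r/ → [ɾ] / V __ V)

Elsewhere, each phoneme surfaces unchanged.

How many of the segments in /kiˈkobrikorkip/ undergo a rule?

4

Segments that undergo a rule: /i/ → [ə] (rule 1); /i/ → [ə] (rule 1); /o/ → [ə] (rule 1); /i/ → [ə] (rule 1).
All other segments surface unchanged.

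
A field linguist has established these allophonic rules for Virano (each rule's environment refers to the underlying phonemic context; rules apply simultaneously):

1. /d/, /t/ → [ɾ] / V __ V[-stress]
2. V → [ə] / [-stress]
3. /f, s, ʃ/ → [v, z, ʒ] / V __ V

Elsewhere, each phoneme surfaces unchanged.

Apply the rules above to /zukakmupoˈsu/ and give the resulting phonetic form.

[zəkəkməpəˈzu]

Rule 2 applies to /u/ (between /z/ and /k/: in an unstressed syllable) → [ə].
Rule 2 applies to /a/ (between /k/ and /k/: in an unstressed syllable) → [ə].
/u/ (between /m/ and /p/) occurs in an unstressed syllable → [ə] by rule 2.
/o/ (between /p/ and /s/): in an unstressed syllable, so rule 2 applies → [ə].
/s/ (between /o/ and /u/): between two vowels, so rule 3 applies → [z].
/u/ (word-final): rule 2 targets it, but not in an unstressed syllable → unchanged [u].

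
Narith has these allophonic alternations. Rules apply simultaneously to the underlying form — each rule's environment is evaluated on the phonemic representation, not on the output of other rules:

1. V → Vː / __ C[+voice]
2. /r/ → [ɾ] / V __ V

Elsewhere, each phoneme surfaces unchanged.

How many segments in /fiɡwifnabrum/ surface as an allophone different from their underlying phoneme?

Segments that undergo a rule: /i/ → [iː] (rule 1); /a/ → [aː] (rule 1); /u/ → [uː] (rule 1).
All other segments surface unchanged.

3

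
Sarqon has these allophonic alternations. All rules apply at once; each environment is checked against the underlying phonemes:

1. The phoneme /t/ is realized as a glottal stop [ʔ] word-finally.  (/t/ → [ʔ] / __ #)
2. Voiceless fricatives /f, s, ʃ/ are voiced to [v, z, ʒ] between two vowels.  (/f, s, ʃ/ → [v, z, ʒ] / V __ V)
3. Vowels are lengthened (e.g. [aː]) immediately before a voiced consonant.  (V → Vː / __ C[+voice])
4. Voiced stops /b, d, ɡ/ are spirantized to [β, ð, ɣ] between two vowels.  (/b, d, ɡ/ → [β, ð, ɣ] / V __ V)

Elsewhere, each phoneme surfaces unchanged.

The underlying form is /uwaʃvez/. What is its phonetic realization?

[uːwaʃveːz]

/u/ — word-initial, before a voiced consonant — surfaces as [uː] (rule 3).
/w/ (between /u/ and /a/) is unaffected → [w].
/a/ (between /w/ and /ʃ/) fails the environment for rule 3, so it stays [a].
/ʃ/ — between /a/ and /v/; rule 2 does not apply here → [ʃ].
/v/ — not in any rule's target class → [v].
/e/ — between /v/ and /z/, before a voiced consonant — surfaces as [eː] (rule 3).
/z/ (word-final) is unaffected → [z].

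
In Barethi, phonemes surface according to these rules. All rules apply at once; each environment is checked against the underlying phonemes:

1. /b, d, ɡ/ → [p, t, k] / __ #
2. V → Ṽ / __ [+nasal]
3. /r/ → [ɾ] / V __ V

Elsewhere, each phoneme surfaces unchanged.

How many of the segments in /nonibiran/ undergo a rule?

3

Segments that undergo a rule: /o/ → [õ] (rule 2); /r/ → [ɾ] (rule 3); /a/ → [ã] (rule 2).
All other segments surface unchanged.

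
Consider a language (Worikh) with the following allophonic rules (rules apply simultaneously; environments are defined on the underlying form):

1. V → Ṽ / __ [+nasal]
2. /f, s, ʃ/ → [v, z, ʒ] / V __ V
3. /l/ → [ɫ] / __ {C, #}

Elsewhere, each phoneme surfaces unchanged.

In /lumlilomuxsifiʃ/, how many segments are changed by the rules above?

3

Segments that undergo a rule: /u/ → [ũ] (rule 1); /o/ → [õ] (rule 1); /f/ → [v] (rule 2).
All other segments surface unchanged.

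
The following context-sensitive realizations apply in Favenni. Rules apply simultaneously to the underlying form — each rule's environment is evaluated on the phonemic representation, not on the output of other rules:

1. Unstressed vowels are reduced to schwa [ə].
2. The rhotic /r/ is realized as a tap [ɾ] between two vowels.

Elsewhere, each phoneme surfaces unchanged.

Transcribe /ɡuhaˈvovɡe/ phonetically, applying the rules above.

/ɡ/ stays [ɡ].
Rule 1 applies to /u/ (between /ɡ/ and /h/: in an unstressed syllable) → [ə].
/h/ stays [h].
/a/ (between /h/ and /v/) occurs in an unstressed syllable → [ə] by rule 1.
/v/ — not in any rule's target class → [v].
/o/ (between /v/ and /v/): rule 1 targets it, but not in an unstressed syllable → unchanged [o].
/v/ — not in any rule's target class → [v].
/ɡ/ (between /v/ and /e/) is unaffected → [ɡ].
Rule 1 applies to /e/ (word-final: in an unstressed syllable) → [ə].

[ɡəhəˈvovɡə]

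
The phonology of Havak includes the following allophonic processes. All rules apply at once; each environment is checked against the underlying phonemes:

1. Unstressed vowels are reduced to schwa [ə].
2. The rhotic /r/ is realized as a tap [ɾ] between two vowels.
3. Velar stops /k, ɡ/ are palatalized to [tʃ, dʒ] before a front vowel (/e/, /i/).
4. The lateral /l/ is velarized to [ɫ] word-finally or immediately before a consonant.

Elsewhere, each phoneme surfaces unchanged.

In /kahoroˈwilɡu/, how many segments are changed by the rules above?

Segments that undergo a rule: /a/ → [ə] (rule 1); /o/ → [ə] (rule 1); /r/ → [ɾ] (rule 2); /o/ → [ə] (rule 1); /l/ → [ɫ] (rule 4); /u/ → [ə] (rule 1).
All other segments surface unchanged.

6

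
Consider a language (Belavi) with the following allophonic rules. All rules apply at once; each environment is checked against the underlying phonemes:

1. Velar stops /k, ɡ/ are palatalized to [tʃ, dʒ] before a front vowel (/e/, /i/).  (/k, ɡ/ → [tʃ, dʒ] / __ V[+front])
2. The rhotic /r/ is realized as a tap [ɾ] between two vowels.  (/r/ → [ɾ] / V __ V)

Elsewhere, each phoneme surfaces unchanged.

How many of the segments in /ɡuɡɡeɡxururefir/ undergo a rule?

3

Segments that undergo a rule: /ɡ/ → [dʒ] (rule 1); /r/ → [ɾ] (rule 2); /r/ → [ɾ] (rule 2).
All other segments surface unchanged.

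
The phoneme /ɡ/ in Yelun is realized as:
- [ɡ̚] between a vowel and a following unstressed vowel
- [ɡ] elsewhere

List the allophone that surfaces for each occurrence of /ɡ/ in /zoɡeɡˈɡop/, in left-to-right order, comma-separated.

Occurrence 1 (position 3): between a vowel and a following unstressed vowel → [ɡ̚].
Occurrence 2 (position 5): no conditioning environment matches → elsewhere allophone [ɡ].
Occurrence 3 (position 6): no conditioning environment matches → elsewhere allophone [ɡ].

[ɡ̚], [ɡ], [ɡ]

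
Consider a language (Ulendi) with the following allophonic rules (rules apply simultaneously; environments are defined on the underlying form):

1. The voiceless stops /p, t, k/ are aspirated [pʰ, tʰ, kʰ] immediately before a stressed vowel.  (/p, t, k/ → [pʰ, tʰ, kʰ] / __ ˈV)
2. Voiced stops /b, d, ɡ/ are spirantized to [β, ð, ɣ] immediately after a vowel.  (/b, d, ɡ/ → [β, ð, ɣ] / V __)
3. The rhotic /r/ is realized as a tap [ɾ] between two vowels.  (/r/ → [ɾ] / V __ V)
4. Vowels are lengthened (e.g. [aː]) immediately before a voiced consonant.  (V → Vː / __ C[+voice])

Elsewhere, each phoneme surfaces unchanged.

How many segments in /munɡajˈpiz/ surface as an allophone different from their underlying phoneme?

4

Segments that undergo a rule: /u/ → [uː] (rule 4); /a/ → [aː] (rule 4); /p/ → [pʰ] (rule 1); /i/ → [iː] (rule 4).
All other segments surface unchanged.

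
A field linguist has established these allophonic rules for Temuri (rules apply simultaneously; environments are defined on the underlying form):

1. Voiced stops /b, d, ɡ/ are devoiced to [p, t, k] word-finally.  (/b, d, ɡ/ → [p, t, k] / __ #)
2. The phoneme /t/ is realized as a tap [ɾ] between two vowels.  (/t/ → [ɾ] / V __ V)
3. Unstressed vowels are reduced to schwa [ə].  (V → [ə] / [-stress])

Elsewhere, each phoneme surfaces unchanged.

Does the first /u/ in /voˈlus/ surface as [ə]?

No

/u/ (between /l/ and /s/): rule 3 targets it, but not in an unstressed syllable → unchanged [u].
The actual realization is [u], not [ə].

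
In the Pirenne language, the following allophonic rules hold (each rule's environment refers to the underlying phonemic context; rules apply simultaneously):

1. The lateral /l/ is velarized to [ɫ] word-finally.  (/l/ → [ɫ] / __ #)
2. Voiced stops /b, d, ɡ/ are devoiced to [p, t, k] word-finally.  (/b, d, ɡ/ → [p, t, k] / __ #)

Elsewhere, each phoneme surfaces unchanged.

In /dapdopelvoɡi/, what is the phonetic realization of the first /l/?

[l]

/l/ (between /e/ and /v/): rule 1 targets it, but not word-finally → unchanged [l].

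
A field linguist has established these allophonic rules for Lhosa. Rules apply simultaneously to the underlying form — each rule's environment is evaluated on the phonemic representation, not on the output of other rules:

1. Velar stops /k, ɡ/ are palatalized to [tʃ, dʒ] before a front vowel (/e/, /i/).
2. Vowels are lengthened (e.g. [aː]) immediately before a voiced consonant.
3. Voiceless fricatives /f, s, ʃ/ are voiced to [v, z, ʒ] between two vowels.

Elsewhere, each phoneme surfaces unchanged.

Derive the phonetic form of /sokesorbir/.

[sotʃezoːrbiːr]

/s/ (word-initial) fails the environment for rule 3, so it stays [s].
/o/ (between /s/ and /k/) fails the environment for rule 2, so it stays [o].
Rule 1 applies to /k/ (between /o/ and /e/: before a front vowel) → [tʃ].
/e/ (between /k/ and /s/): rule 2 targets it, but not before a voiced consonant → unchanged [e].
/s/ (between /e/ and /o/) occurs between two vowels → [z] by rule 3.
/o/ meets the environment for rule 2 (before a voiced consonant) → [oː].
/r/ (between /o/ and /b/) is unaffected → [r].
/b/ (between /r/ and /i/): no rule targets it → [b].
/i/ — between /b/ and /r/, before a voiced consonant — surfaces as [iː] (rule 2).
/r/ (word-final): no rule targets it → [r].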